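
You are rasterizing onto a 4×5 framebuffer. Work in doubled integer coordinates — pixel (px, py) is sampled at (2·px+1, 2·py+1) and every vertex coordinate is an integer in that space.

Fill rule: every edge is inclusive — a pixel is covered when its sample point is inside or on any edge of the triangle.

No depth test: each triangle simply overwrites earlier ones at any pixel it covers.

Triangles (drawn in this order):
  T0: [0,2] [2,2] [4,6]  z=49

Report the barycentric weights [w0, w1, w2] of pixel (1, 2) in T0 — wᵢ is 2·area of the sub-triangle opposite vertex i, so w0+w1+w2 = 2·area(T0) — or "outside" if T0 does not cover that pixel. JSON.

T0:
  2·area = 8
  edge (0, 2)→(2, 2): d=(2,0) inclusive
  edge (2, 2)→(4, 6): d=(2,4) inclusive
  edge (4, 6)→(0, 2): d=(-4,-4) inclusive
    (0,1)@(1, 3): e=[2,6,0] → #  [on edge]
    (1,1)@(3, 3): e=[2,-2,8] → ·
    (0,2)@(1, 5): e=[6,10,-8] → ·
    (1,2)@(3, 5): e=[6,2,0] → #  [on edge]
    (2,2)@(5, 5): e=[6,-6,8] → ·
    (1,3)@(3, 7): e=[10,6,-8] → ·
    (2,3)@(5, 7): e=[10,-2,0] → ·  [on edge]
    (3,4)@(7, 9): e=[14,-6,0] → ·  [on edge]
  covered (2 px):
    · · · ·
    # · · ·
    · # · ·
    · · · ·
    · · · ·

Result: [2,0,6]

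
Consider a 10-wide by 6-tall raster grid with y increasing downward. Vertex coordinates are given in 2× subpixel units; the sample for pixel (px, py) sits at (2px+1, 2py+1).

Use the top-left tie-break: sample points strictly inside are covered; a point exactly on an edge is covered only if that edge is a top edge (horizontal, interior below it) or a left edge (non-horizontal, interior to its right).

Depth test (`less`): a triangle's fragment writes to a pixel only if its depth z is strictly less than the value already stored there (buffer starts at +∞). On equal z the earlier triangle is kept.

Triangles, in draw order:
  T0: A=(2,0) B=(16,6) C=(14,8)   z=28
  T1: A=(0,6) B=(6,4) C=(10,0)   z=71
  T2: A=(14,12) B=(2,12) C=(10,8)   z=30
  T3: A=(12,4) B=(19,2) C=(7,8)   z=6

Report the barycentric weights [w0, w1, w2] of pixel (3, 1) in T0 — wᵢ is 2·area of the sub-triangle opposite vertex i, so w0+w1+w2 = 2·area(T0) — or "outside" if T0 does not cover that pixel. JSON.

T0:
  2·area = 40
  edge (2, 0)→(16, 6): d=(14,6) right/bottom  bias=-1
  edge (16, 6)→(14, 8): d=(-2,2) right/bottom  bias=-1
  edge (14, 8)→(2, 0): d=(-12,-8) top-left  bias=+0
    (3,1)@(7, 3): e=[12,24,4] → X
    (4,1)@(9, 3): e=[0,20,20] → .  [on edge]
    (9,1)@(19, 3): e=[-60,0,100] → .  [on edge]
    (3,2)@(7, 5): e=[40,20,-20] → .
    (5,2)@(11, 5): e=[16,12,12] → X
    (6,2)@(13, 5): e=[4,8,28] → X
    (7,2)@(15, 5): e=[-8,4,44] → .
    (8,2)@(17, 5): e=[-20,0,60] → .  [on edge]
    (5,3)@(11, 7): e=[44,8,-12] → .
    (6,3)@(13, 7): e=[32,4,4] → X
    (7,3)@(15, 7): e=[20,0,20] → .  [on edge]
    (6,4)@(13, 9): e=[60,0,-20] → .  [on edge]
    (5,5)@(11, 11): e=[100,0,-60] → .  [on edge]
  covered (4 px):
    . . . . . . . . . .
    . . . X . . . . . .
    . . . . . X X . . .
    . . . . . . X . . .
    . . . . . . . . . .
    . . . . . . . . . .
T1:
  2·area = 16  (B↔C swapped to make it positive)
  edge (0, 6)→(10, 0): d=(10,-6) top-left  bias=+0
  edge (10, 0)→(6, 4): d=(-4,4) right/bottom  bias=-1
  edge (6, 4)→(0, 6): d=(-6,2) right/bottom  bias=-1
    (4,0)@(9, 1): e=[4,0,12] → .  [on edge]
    (7,0)@(15, 1): e=[40,-24,0] → .  [on edge]
    (2,1)@(5, 3): e=[0,8,8] → X  [on edge]
    (3,1)@(7, 3): e=[12,0,4] → .  [on edge]
    (4,1)@(9, 3): e=[24,-8,0] → .  [on edge]
    (1,2)@(3, 5): e=[8,8,0] → .  [on edge]
    (2,2)@(5, 5): e=[20,0,-4] → .  [on edge]
    (1,3)@(3, 7): e=[28,0,-12] → .  [on edge]
    (0,4)@(1, 9): e=[36,0,-20] → .  [on edge]
  covered (1 px):
    . . . . . . . . . .
    . . X . . . . . . .
    . . . . . . . . . .
    . . . . . . . . . .
    . . . . . . . . . .
    . . . . . . . . . .
T2:
  2·area = 48
  edge (14, 12)→(2, 12): d=(-12,0) right/bottom  bias=-1
  edge (2, 12)→(10, 8): d=(8,-4) top-left  bias=+0
  edge (10, 8)→(14, 12): d=(4,4) right/bottom  bias=-1
    (1,0)@(3, 1): e=[132,-84,0] → .  [on edge]
    (2,1)@(5, 3): e=[108,-60,0] → .  [on edge]
    (3,2)@(7, 5): e=[84,-36,0] → .  [on edge]
    (4,3)@(9, 7): e=[60,-12,0] → .  [on edge]
    (4,4)@(9, 9): e=[36,4,8] → X
    (5,4)@(11, 9): e=[36,12,0] → .  [on edge]
    (2,5)@(5, 11): e=[12,4,32] → X
    (3,5)@(7, 11): e=[12,12,24] → X
    (5,5)@(11, 11): e=[12,28,8] → X
    (6,5)@(13, 11): e=[12,36,0] → .  [on edge]
  covered (5 px):
    . . . . . . . . . .
    . . . . . . . . . .
    . . . . . . . . . .
    . . . . . . . . . .
    . . . . X . . . . .
    . . X X X X . . . .
T3:
  2·area = 18
  edge (12, 4)→(19, 2): d=(7,-2) top-left  bias=+0
  edge (19, 2)→(7, 8): d=(-12,6) right/bottom  bias=-1
  edge (7, 8)→(12, 4): d=(5,-4) top-left  bias=+0
    (8,1)@(17, 3): e=[3,0,15] → .  [on edge]
    (5,2)@(11, 5): e=[5,12,1] → X
    (6,2)@(13, 5): e=[9,0,9] → .  [on edge]
    (4,3)@(9, 7): e=[15,0,3] → .  [on edge]
    (5,3)@(11, 7): e=[19,-12,11] → .
    (2,4)@(5, 9): e=[21,0,-3] → .  [on edge]
    (0,5)@(1, 11): e=[27,0,-9] → .  [on edge]
  covered (1 px):
    . . . . . . . . . .
    . . . . . . . . . .
    . . . . . X . . . .
    . . . . . . . . . .
    . . . . . . . . . .
    . . . . . . . . . .

Result: [24,4,12]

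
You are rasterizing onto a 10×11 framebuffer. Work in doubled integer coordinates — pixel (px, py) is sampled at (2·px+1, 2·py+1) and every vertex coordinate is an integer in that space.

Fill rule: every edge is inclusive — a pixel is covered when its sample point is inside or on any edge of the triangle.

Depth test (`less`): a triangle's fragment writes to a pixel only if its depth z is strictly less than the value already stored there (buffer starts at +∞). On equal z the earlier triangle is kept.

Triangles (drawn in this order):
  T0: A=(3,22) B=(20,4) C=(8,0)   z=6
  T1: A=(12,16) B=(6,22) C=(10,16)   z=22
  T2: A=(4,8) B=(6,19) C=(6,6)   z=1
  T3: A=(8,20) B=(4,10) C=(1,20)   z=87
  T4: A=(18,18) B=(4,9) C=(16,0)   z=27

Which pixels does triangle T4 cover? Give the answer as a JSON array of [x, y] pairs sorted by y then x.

T0:
  2·area = 284  (B↔C swapped to make it positive)
  edge (3, 22)→(8, 0): d=(5,-22) inclusive
  edge (8, 0)→(20, 4): d=(12,4) inclusive
  edge (20, 4)→(3, 22): d=(-17,18) inclusive
    (4,0)@(9, 1): e=[27,8,249] → █
    (5,0)@(11, 1): e=[71,0,213] → █  [on edge]
    (6,0)@(13, 1): e=[115,-8,177] → ·
    (4,1)@(9, 3): e=[37,32,215] → █
    (6,1)@(13, 3): e=[125,16,143] → █
    (7,1)@(15, 3): e=[169,8,107] → █
    (8,1)@(17, 3): e=[213,0,71] → █  [on edge]
    (9,1)@(19, 3): e=[257,-8,35] → ·
    (3,2)@(7, 5): e=[3,64,217] → █
    (9,2)@(19, 5): e=[267,16,1] → █
    (3,3)@(7, 7): e=[13,88,183] → █
    (9,3)@(19, 7): e=[277,40,-33] → ·
  covered (38 px):
    · · · · █ █ · · · ·
    · · · · █ █ █ █ █ ·
    · · · █ █ █ █ █ █ █
    · · · █ █ █ █ █ █ ·
    · · · █ █ █ █ █ · ·
    · · · █ █ █ █ · · ·
    · · · █ █ █ · · · ·
    · · █ █ █ · · · · ·
    · · █ █ · · · · · ·
    · · █ · · · · · · ·
    · · · · · · · · · ·
T1:
  2·area = 12
  edge (12, 16)→(6, 22): d=(-6,6) inclusive
  edge (6, 22)→(10, 16): d=(4,-6) inclusive
  edge (10, 16)→(12, 16): d=(2,0) inclusive
    (9,4)@(19, 9): e=[0,26,-14] → ·  [on edge]
    (8,5)@(17, 11): e=[0,22,-10] → ·  [on edge]
    (7,6)@(15, 13): e=[0,18,-6] → ·  [on edge]
    (6,7)@(13, 15): e=[0,14,-2] → ·  [on edge]
    (5,8)@(11, 17): e=[0,10,2] → █  [on edge]
    (6,8)@(13, 17): e=[-12,22,2] → ·
    (4,9)@(9, 19): e=[0,6,6] → █  [on edge]
    (5,9)@(11, 19): e=[-12,18,6] → ·
    (3,10)@(7, 21): e=[0,2,10] → █  [on edge]
    (4,10)@(9, 21): e=[-12,14,10] → ·
  covered (3 px):
    · · · · · · · · · ·
    · · · · · · · · · ·
    · · · · · · · · · ·
    · · · · · · · · · ·
    · · · · · · · · · ·
    · · · · · · · · · ·
    · · · · · · · · · ·
    · · · · · · · · · ·
    · · · · · █ · · · ·
    · · · · █ · · · · ·
    · · · █ · · · · · ·
T2:
  2·area = 26  (B↔C swapped to make it positive)
  edge (4, 8)→(6, 6): d=(2,-2) inclusive
  edge (6, 6)→(6, 19): d=(0,13) inclusive
  edge (6, 19)→(4, 8): d=(-2,-11) inclusive
    (5,0)@(11, 1): e=[0,-65,91] → ·  [on edge]
    (4,1)@(9, 3): e=[0,-39,65] → ·  [on edge]
    (3,2)@(7, 5): e=[0,-13,39] → ·  [on edge]
    (2,3)@(5, 7): e=[0,13,13] → █  [on edge]
    (3,3)@(7, 7): e=[4,-13,35] → ·
    (1,4)@(3, 9): e=[0,39,-13] → ·  [on edge]
    (2,4)@(5, 9): e=[4,13,9] → █
    (3,4)@(7, 9): e=[8,-13,31] → ·
    (0,5)@(1, 11): e=[0,65,-39] → ·  [on edge]
    (2,5)@(5, 11): e=[8,13,5] → █
    (3,5)@(7, 11): e=[12,-13,27] → ·
    (2,6)@(5, 13): e=[12,13,1] → █
  covered (4 px):
    · · · · · · · · · ·
    · · · · · · · · · ·
    · · · · · · · · · ·
    · · █ · · · · · · ·
    · · █ · · · · · · ·
    · · █ · · · · · · ·
    · · █ · · · · · · ·
    · · · · · · · · · ·
    · · · · · · · · · ·
    · · · · · · · · · ·
    · · · · · · · · · ·
T3:
  2·area = 70  (B↔C swapped to make it positive)
  edge (8, 20)→(1, 20): d=(-7,0) inclusive
  edge (1, 20)→(4, 10): d=(3,-10) inclusive
  edge (4, 10)→(8, 20): d=(4,10) inclusive
    (2,6)@(5, 13): e=[49,19,2] → █
    (3,6)@(7, 13): e=[49,39,-18] → ·
    (1,7)@(3, 15): e=[35,5,30] → █
    (3,7)@(7, 15): e=[35,45,-10] → ·
    (1,8)@(3, 17): e=[21,11,38] → █
    (3,8)@(7, 17): e=[21,51,-2] → ·
    (1,9)@(3, 19): e=[7,17,46] → █
    (3,9)@(7, 19): e=[7,57,6] → █
    (4,9)@(9, 19): e=[7,77,-14] → ·
    (1,10)@(3, 21): e=[-7,23,54] → ·
    (2,10)@(5, 21): e=[-7,43,34] → ·
    (3,10)@(7, 21): e=[-7,63,14] → ·
  covered (8 px):
    · · · · · · · · · ·
    · · · · · · · · · ·
    · · · · · · · · · ·
    · · · · · · · · · ·
    · · · · · · · · · ·
    · · · · · · · · · ·
    · · █ · · · · · · ·
    · █ █ · · · · · · ·
    · █ █ · · · · · · ·
    · █ █ █ · · · · · ·
    · · · · · · · · · ·
T4:
  2·area = 234
  edge (18, 18)→(4, 9): d=(-14,-9) inclusive
  edge (4, 9)→(16, 0): d=(12,-9) inclusive
  edge (16, 0)→(18, 18): d=(2,18) inclusive
    (7,0)@(15, 1): e=[211,3,20] → █
    (8,0)@(17, 1): e=[229,21,-16] → ·
    (6,1)@(13, 3): e=[165,9,60] → █
    (8,1)@(17, 3): e=[201,45,-12] → ·
    (5,2)@(11, 5): e=[119,15,100] → █
    (8,2)@(17, 5): e=[173,69,-8] → ·
    (3,3)@(7, 7): e=[55,3,176] → █
    (4,3)@(9, 7): e=[73,21,140] → █
    (8,3)@(17, 7): e=[145,93,-4] → ·
    (2,4)@(5, 9): e=[9,9,216] → █
    (8,4)@(17, 9): e=[117,117,0] → █  [on edge]
    (9,4)@(19, 9): e=[135,135,-36] → ·
  covered (30 px):
    · · · · · · · █ · ·
    · · · · · · █ █ · ·
    · · · · · █ █ █ · ·
    · · · █ █ █ █ █ · ·
    · · █ █ █ █ █ █ █ ·
    · · · · █ █ █ █ █ ·
    · · · · · █ █ █ █ ·
    · · · · · · · █ █ ·
    · · · · · · · · █ ·
    · · · · · · · · · ·
    · · · · · · · · · ·

Answer: [[7,0],[6,1],[7,1],[5,2],[6,2],[7,2],[3,3],[4,3],[5,3],[6,3],[7,3],[2,4],[3,4],[4,4],[5,4],[6,4],[7,4],[8,4],[4,5],[5,5],[6,5],[7,5],[8,5],[5,6],[6,6],[7,6],[8,6],[7,7],[8,7],[8,8]]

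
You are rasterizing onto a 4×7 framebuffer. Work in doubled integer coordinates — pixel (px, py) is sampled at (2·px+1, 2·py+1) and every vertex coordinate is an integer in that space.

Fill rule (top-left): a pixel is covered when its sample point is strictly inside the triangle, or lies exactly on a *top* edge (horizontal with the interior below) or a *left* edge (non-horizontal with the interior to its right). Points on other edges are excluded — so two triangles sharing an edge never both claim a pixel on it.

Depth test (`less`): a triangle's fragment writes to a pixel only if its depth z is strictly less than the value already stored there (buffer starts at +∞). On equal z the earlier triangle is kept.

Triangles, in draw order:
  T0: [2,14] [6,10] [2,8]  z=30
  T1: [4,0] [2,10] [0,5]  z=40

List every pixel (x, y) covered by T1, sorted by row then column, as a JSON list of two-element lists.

T0:
  2·area = 24  (B↔C swapped to make it positive)
  edge (2, 14)→(2, 8): d=(0,-6) top-left  bias=+0
  edge (2, 8)→(6, 10): d=(4,2) right/bottom  bias=-1
  edge (6, 10)→(2, 14): d=(-4,4) right/bottom  bias=-1
    (1,4)@(3, 9): e=[6,2,16] → #
    (2,4)@(5, 9): e=[18,-2,8] → ·
    (3,4)@(7, 9): e=[30,-6,0] → ·  [on edge]
    (1,5)@(3, 11): e=[6,10,8] → #
    (2,5)@(5, 11): e=[18,6,0] → ·  [on edge]
    (1,6)@(3, 13): e=[6,18,0] → ·  [on edge]
  covered (2 px):
    · · · ·
    · · · ·
    · · · ·
    · · · ·
    · # · ·
    · # · ·
    · · · ·
T1:
  2·area = 30
  edge (4, 0)→(2, 10): d=(-2,10) right/bottom  bias=-1
  edge (2, 10)→(0, 5): d=(-2,-5) top-left  bias=+0
  edge (0, 5)→(4, 0): d=(4,-5) top-left  bias=+0
    (1,1)@(3, 3): e=[4,19,7] → #
    (2,1)@(5, 3): e=[-16,29,17] → ·
    (0,2)@(1, 5): e=[20,5,5] → #
    (1,2)@(3, 5): e=[0,15,15] → ·  [on edge]
    (0,3)@(1, 7): e=[16,1,13] → #
    (1,3)@(3, 7): e=[-4,11,23] → ·
    (0,4)@(1, 9): e=[12,-3,21] → ·
  covered (3 px):
    · · · ·
    · # · ·
    # · · ·
    # · · ·
    · · · ·
    · · · ·
    · · · ·

Final: [[1,1],[0,2],[0,3]]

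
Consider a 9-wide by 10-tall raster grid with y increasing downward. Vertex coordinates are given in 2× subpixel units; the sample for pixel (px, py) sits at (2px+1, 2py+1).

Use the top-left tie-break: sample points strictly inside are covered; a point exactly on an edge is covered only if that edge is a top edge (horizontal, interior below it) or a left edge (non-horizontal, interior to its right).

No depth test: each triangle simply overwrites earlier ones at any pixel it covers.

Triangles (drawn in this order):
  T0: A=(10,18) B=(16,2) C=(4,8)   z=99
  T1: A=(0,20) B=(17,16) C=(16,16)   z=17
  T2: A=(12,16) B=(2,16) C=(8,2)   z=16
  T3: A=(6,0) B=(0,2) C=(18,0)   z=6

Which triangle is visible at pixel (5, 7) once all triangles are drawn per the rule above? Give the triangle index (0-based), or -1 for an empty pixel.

T0:
  2·area = 156  (B↔C swapped to make it positive)
  edge (10, 18)→(4, 8): d=(-6,-10) top-left  bias=+0
  edge (4, 8)→(16, 2): d=(12,-6) top-left  bias=+0
  edge (16, 2)→(10, 18): d=(-6,16) right/bottom  bias=-1
    (0,1)@(1, 3): e=[0,-78,234] → .  [on edge]
    (7,1)@(15, 3): e=[140,6,10] → X
    (8,1)@(17, 3): e=[160,18,-22] → .
    (5,2)@(11, 5): e=[88,6,62] → X
    (6,2)@(13, 5): e=[108,18,30] → X
    (7,2)@(15, 5): e=[128,30,-2] → .
    (3,3)@(7, 7): e=[36,6,114] → X
    (4,3)@(9, 7): e=[56,18,82] → X
    (7,3)@(15, 7): e=[116,54,-14] → .
    (2,4)@(5, 9): e=[4,18,134] → X
    (7,4)@(15, 9): e=[104,78,-26] → .
    (2,5)@(5, 11): e=[-8,42,122] → .
    (3,6)@(7, 13): e=[0,78,78] → X  [on edge]
  covered (20 px):
    . . . . . . . . .
    . . . . . . . X .
    . . . . . X X . .
    . . . X X X X . .
    . . X X X X X . .
    . . . X X X . . .
    . . . X X X . . .
    . . . . X X . . .
    . . . . . . . . .
    . . . . . . . . .
T1:
  2·area = 4  (B↔C swapped to make it positive)
  edge (0, 20)→(16, 16): d=(16,-4) top-left  bias=+0
  edge (16, 16)→(17, 16): d=(1,0) top-left  bias=+0
  edge (17, 16)→(0, 20): d=(-17,4) right/bottom  bias=-1
  covered (0 px):
    . . . . . . . . .
    . . . . . . . . .
    . . . . . . . . .
    . . . . . . . . .
    . . . . . . . . .
    . . . . . . . . .
    . . . . . . . . .
    . . . . . . . . .
    . . . . . . . . .
    . . . . . . . . .
T2:
  2·area = 140
  edge (12, 16)→(2, 16): d=(-10,0) right/bottom  bias=-1
  edge (2, 16)→(8, 2): d=(6,-14) top-left  bias=+0
  edge (8, 2)→(12, 16): d=(4,14) right/bottom  bias=-1
    (3,2)@(7, 5): e=[110,4,26] → X
    (4,2)@(9, 5): e=[110,32,-2] → .
    (3,3)@(7, 7): e=[90,16,34] → X
    (4,3)@(9, 7): e=[90,44,6] → X
    (5,3)@(11, 7): e=[90,72,-22] → .
    (2,4)@(5, 9): e=[70,0,70] → X  [on edge]
    (5,4)@(11, 9): e=[70,84,-14] → .
    (2,5)@(5, 11): e=[50,12,78] → X
    (5,5)@(11, 11): e=[50,96,-6] → .
    (2,6)@(5, 13): e=[30,24,86] → X
    (5,6)@(11, 13): e=[30,108,2] → X
    (6,6)@(13, 13): e=[30,136,-26] → .
  covered (18 px):
    . . . . . . . . .
    . . . . . . . . .
    . . . X . . . . .
    . . . X X . . . .
    . . X X X . . . .
    . . X X X . . . .
    . . X X X X . . .
    . X X X X X . . .
    . . . . . . . . .
    . . . . . . . . .
T3:
  2·area = 24  (B↔C swapped to make it positive)
  edge (6, 0)→(18, 0): d=(12,0) top-left  bias=+0
  edge (18, 0)→(0, 2): d=(-18,2) right/bottom  bias=-1
  edge (0, 2)→(6, 0): d=(6,-2) top-left  bias=+0
    (1,0)@(3, 1): e=[12,12,0] → X  [on edge]
    (2,0)@(5, 1): e=[12,8,4] → X
    (3,0)@(7, 1): e=[12,4,8] → X
    (4,0)@(9, 1): e=[12,0,12] → .  [on edge]
    (1,1)@(3, 3): e=[36,-24,12] → .
    (2,1)@(5, 3): e=[36,-28,16] → .
    (3,1)@(7, 3): e=[36,-32,20] → .
  covered (3 px):
    . X X X . . . . .
    . . . . . . . . .
    . . . . . . . . .
    . . . . . . . . .
    . . . . . . . . .
    . . . . . . . . .
    . . . . . . . . .
    . . . . . . . . .
    . . . . . . . . .
    . . . . . . . . .

Z-buffer (winner per pixel, '.' = empty):
  . 3 3 3 . . . . .
  . . . . . . . 0 .
  . . . 2 . 0 0 . .
  . . . 2 2 0 0 . .
  . . 2 2 2 0 0 . .
  . . 2 2 2 0 . . .
  . . 2 2 2 2 . . .
  . 2 2 2 2 2 . . .
  . . . . . . . . .
  . . . . . . . . .

Result: 2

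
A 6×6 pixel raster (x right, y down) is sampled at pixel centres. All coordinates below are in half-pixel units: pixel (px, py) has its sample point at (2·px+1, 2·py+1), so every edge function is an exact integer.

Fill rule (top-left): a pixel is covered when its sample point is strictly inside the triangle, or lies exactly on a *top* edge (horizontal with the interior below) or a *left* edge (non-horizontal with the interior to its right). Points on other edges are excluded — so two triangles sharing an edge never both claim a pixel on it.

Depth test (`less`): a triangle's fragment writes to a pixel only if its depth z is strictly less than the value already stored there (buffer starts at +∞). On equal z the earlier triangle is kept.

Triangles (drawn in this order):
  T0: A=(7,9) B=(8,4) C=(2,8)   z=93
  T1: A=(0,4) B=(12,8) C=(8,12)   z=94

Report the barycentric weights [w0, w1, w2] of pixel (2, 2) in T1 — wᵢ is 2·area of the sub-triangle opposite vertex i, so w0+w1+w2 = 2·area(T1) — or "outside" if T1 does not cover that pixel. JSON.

T0:
  2·area = 26  (B↔C swapped to make it positive)
  edge (7, 9)→(2, 8): d=(-5,-1) top-left  bias=+0
  edge (2, 8)→(8, 4): d=(6,-4) top-left  bias=+0
  edge (8, 4)→(7, 9): d=(-1,5) right/bottom  bias=-1
    (3,2)@(7, 5): e=[20,2,4] → X
    (4,2)@(9, 5): e=[22,10,-6] → .
    (2,3)@(5, 7): e=[8,6,12] → X
    (4,3)@(9, 7): e=[12,22,-8] → .
    (2,4)@(5, 9): e=[-2,18,10] → .
    (3,4)@(7, 9): e=[0,26,0] → .  [on edge]
  covered (3 px):
    . . . . . .
    . . . . . .
    . . . X . .
    . . X X . .
    . . . . . .
    . . . . . .
T1:
  2·area = 64
  edge (0, 4)→(12, 8): d=(12,4) right/bottom  bias=-1
  edge (12, 8)→(8, 12): d=(-4,4) right/bottom  bias=-1
  edge (8, 12)→(0, 4): d=(-8,-8) top-left  bias=+0
    (0,2)@(1, 5): e=[8,56,0] → X  [on edge]
    (1,2)@(3, 5): e=[0,48,16] → .  [on edge]
    (0,3)@(1, 7): e=[32,48,-16] → .
    (1,3)@(3, 7): e=[24,40,0] → X  [on edge]
    (2,3)@(5, 7): e=[16,32,16] → X
    (3,3)@(7, 7): e=[8,24,32] → X
    (4,3)@(9, 7): e=[0,16,48] → .  [on edge]
    (1,4)@(3, 9): e=[48,32,-16] → .
    (2,4)@(5, 9): e=[40,24,0] → X  [on edge]
    (4,4)@(9, 9): e=[24,8,32] → X
    (5,4)@(11, 9): e=[16,0,48] → .  [on edge]
    (2,5)@(5, 11): e=[64,16,-16] → .
    (3,5)@(7, 11): e=[56,8,0] → X  [on edge]
    (4,5)@(9, 11): e=[48,0,16] → .  [on edge]
  covered (8 px):
    . . . . . .
    . . . . . .
    X . . . . .
    . X X X . .
    . . X X X .
    . . . X . .

Final: "outside"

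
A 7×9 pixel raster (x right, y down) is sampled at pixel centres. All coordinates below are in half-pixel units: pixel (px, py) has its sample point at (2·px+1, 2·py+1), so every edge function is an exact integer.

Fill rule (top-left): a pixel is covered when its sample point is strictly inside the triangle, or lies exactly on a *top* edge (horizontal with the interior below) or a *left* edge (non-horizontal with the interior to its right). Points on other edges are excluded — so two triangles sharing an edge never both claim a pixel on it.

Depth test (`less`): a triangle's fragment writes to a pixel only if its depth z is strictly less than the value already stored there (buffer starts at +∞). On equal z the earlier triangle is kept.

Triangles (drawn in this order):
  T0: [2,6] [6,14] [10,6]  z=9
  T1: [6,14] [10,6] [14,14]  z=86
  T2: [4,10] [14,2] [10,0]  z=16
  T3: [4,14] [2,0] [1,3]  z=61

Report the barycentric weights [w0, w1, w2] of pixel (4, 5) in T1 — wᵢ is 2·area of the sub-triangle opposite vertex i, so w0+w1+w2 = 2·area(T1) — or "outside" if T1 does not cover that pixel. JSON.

T0:
  2·area = 64  (B↔C swapped to make it positive)
  edge (2, 6)→(10, 6): d=(8,0) top-left  bias=+0
  edge (10, 6)→(6, 14): d=(-4,8) right/bottom  bias=-1
  edge (6, 14)→(2, 6): d=(-4,-8) top-left  bias=+0
    (1,3)@(3, 7): e=[8,52,4] → X
    (2,3)@(5, 7): e=[8,36,20] → X
    (3,3)@(7, 7): e=[8,20,36] → X
    (4,3)@(9, 7): e=[8,4,52] → X
    (5,3)@(11, 7): e=[8,-12,68] → .
    (1,4)@(3, 9): e=[24,44,-4] → .
    (2,4)@(5, 9): e=[24,28,12] → X
    (4,4)@(9, 9): e=[24,-4,44] → .
    (2,5)@(5, 11): e=[40,20,4] → X
    (4,5)@(9, 11): e=[40,-12,36] → .
    (2,6)@(5, 13): e=[56,12,-4] → .
    (3,6)@(7, 13): e=[56,-4,12] → .
  covered (8 px):
    . . . . . . .
    . . . . . . .
    . . . . . . .
    . X X X X . .
    . . X X . . .
    . . X X . . .
    . . . . . . .
    . . . . . . .
    . . . . . . .
T1:
  2·area = 64
  edge (6, 14)→(10, 6): d=(4,-8) top-left  bias=+0
  edge (10, 6)→(14, 14): d=(4,8) right/bottom  bias=-1
  edge (14, 14)→(6, 14): d=(-8,0) right/bottom  bias=-1
    (4,4)@(9, 9): e=[4,20,40] → X
    (5,4)@(11, 9): e=[20,4,40] → X
    (6,4)@(13, 9): e=[36,-12,40] → .
    (4,5)@(9, 11): e=[12,28,24] → X
    (6,5)@(13, 11): e=[44,-4,24] → .
    (3,6)@(7, 13): e=[4,52,8] → X
    (6,6)@(13, 13): e=[52,4,8] → X
    (3,7)@(7, 15): e=[12,60,-8] → .
    (4,7)@(9, 15): e=[28,44,-8] → .
    (5,7)@(11, 15): e=[44,28,-8] → .
    (6,7)@(13, 15): e=[60,12,-8] → .
  covered (8 px):
    . . . . . . .
    . . . . . . .
    . . . . . . .
    . . . . . . .
    . . . . X X .
    . . . . X X .
    . . . X X X X
    . . . . . . .
    . . . . . . .
T2:
  2·area = 52  (B↔C swapped to make it positive)
  edge (4, 10)→(10, 0): d=(6,-10) top-left  bias=+0
  edge (10, 0)→(14, 2): d=(4,2) right/bottom  bias=-1
  edge (14, 2)→(4, 10): d=(-10,8) right/bottom  bias=-1
    (5,0)@(11, 1): e=[16,2,34] → X
    (6,0)@(13, 1): e=[36,-2,18] → .
    (4,1)@(9, 3): e=[8,14,30] → X
    (6,1)@(13, 3): e=[48,6,-2] → .
    (3,2)@(7, 5): e=[0,26,26] → X  [on edge]
    (5,2)@(11, 5): e=[40,18,-6] → .
    (3,3)@(7, 7): e=[12,34,6] → X
    (4,3)@(9, 7): e=[32,30,-10] → .
    (2,4)@(5, 9): e=[4,46,2] → X
    (3,4)@(7, 9): e=[24,42,-14] → .
    (2,5)@(5, 11): e=[16,54,-18] → .
    (0,7)@(1, 15): e=[0,78,-26] → .  [on edge]
  covered (7 px):
    . . . . . X .
    . . . . X X .
    . . . X X . .
    . . . X . . .
    . . X . . . .
    . . . . . . .
    . . . . . . .
    . . . . . . .
    . . . . . . .
T3:
  2·area = 20  (B↔C swapped to make it positive)
  edge (4, 14)→(1, 3): d=(-3,-11) top-left  bias=+0
  edge (1, 3)→(2, 0): d=(1,-3) top-left  bias=+0
  edge (2, 0)→(4, 14): d=(2,14) right/bottom  bias=-1
    (0,1)@(1, 3): e=[0,0,20] → X  [on edge]
    (1,1)@(3, 3): e=[22,6,-8] → .
    (0,2)@(1, 5): e=[-6,2,24] → .
    (1,3)@(3, 7): e=[10,10,0] → .  [on edge]
    (1,4)@(3, 9): e=[4,12,4] → X
    (2,4)@(5, 9): e=[26,18,-24] → .
    (1,5)@(3, 11): e=[-2,14,8] → .
  covered (2 px):
    . . . . . . .
    X . . . . . .
    . . . . . . .
    . . . . . . .
    . X . . . . .
    . . . . . . .
    . . . . . . .
    . . . . . . .
    . . . . . . .

Answer: [28,24,12]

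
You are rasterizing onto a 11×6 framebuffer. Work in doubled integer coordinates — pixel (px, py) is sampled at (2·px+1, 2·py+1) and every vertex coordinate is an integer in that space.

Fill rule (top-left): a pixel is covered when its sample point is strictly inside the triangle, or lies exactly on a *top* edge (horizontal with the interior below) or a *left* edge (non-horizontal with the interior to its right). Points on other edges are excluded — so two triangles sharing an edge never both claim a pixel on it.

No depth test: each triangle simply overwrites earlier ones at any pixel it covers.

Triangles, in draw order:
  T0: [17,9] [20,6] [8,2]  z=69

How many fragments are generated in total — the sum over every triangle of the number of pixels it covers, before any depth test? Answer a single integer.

T0:
  2·area = 48  (B↔C swapped to make it positive)
  edge (17, 9)→(8, 2): d=(-9,-7) top-left  bias=+0
  edge (8, 2)→(20, 6): d=(12,4) right/bottom  bias=-1
  edge (20, 6)→(17, 9): d=(-3,3) right/bottom  bias=-1
    (2,0)@(5, 1): e=[-12,0,60] → .  [on edge]
    (5,1)@(11, 3): e=[12,0,36] → .  [on edge]
    (6,2)@(13, 5): e=[8,16,24] → X
    (7,2)@(15, 5): e=[22,8,18] → X
    (8,2)@(17, 5): e=[36,0,12] → .  [on edge]
    (10,2)@(21, 5): e=[64,-16,0] → .  [on edge]
    (6,3)@(13, 7): e=[-10,40,18] → .
    (7,3)@(15, 7): e=[4,32,12] → X
    (8,3)@(17, 7): e=[18,24,6] → X
    (9,3)@(19, 7): e=[32,16,0] → .  [on edge]
    (7,4)@(15, 9): e=[-14,56,6] → .
    (8,4)@(17, 9): e=[0,48,0] → .  [on edge]
    (7,5)@(15, 11): e=[-32,80,0] → .  [on edge]
  covered (4 px):
    . . . . . . . . . . .
    . . . . . . . . . . .
    . . . . . . X X . . .
    . . . . . . . X X . .
    . . . . . . . . . . .
    . . . . . . . . . . .

Final: 4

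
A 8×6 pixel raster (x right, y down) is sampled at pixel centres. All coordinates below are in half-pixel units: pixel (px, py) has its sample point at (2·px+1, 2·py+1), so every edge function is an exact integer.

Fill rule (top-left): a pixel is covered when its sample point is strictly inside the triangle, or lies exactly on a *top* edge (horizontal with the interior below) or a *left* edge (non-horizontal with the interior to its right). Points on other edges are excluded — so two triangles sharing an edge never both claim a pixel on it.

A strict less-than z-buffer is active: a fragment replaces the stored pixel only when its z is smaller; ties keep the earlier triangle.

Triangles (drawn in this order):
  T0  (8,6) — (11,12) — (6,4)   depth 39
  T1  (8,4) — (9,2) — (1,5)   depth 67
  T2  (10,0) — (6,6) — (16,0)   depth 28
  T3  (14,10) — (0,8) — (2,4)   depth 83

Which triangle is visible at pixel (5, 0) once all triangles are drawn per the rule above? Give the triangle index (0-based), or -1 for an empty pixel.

T0:
  2·area = 6
  edge (8, 6)→(11, 12): d=(3,6) right/bottom  bias=-1
  edge (11, 12)→(6, 4): d=(-5,-8) top-left  bias=+0
  edge (6, 4)→(8, 6): d=(2,2) right/bottom  bias=-1
    (1,0)@(3, 1): e=[15,-9,0] → .  [on edge]
    (2,1)@(5, 3): e=[9,-3,0] → .  [on edge]
    (3,2)@(7, 5): e=[3,3,0] → .  [on edge]
    (4,3)@(9, 7): e=[-3,9,0] → .  [on edge]
    (5,4)@(11, 9): e=[-9,15,0] → .  [on edge]
    (6,5)@(13, 11): e=[-15,21,0] → .  [on edge]
  covered (0 px):
    . . . . . . . .
    . . . . . . . .
    . . . . . . . .
    . . . . . . . .
    . . . . . . . .
    . . . . . . . .
T1:
  2·area = 13  (B↔C swapped to make it positive)
  edge (8, 4)→(1, 5): d=(-7,1) right/bottom  bias=-1
  edge (1, 5)→(9, 2): d=(8,-3) top-left  bias=+0
  edge (9, 2)→(8, 4): d=(-1,2) right/bottom  bias=-1
    (3,1)@(7, 3): e=[8,2,3] → X
    (4,1)@(9, 3): e=[6,8,-1] → .
    (7,1)@(15, 3): e=[0,26,-13] → .  [on edge]
    (0,2)@(1, 5): e=[0,0,13] → .  [on edge]
    (3,2)@(7, 5): e=[-6,18,1] → .
  covered (1 px):
    . . . . . . . .
    . . . X . . . .
    . . . . . . . .
    . . . . . . . .
    . . . . . . . .
    . . . . . . . .
T2:
  2·area = 36  (B↔C swapped to make it positive)
  edge (10, 0)→(16, 0): d=(6,0) top-left  bias=+0
  edge (16, 0)→(6, 6): d=(-10,6) right/bottom  bias=-1
  edge (6, 6)→(10, 0): d=(4,-6) top-left  bias=+0
    (5,0)@(11, 1): e=[6,20,10] → X
    (6,0)@(13, 1): e=[6,8,22] → X
    (7,0)@(15, 1): e=[6,-4,34] → .
    (4,1)@(9, 3): e=[18,12,6] → X
    (5,1)@(11, 3): e=[18,0,18] → .  [on edge]
    (6,1)@(13, 3): e=[18,-12,30] → .
    (3,2)@(7, 5): e=[30,4,2] → X
    (4,2)@(9, 5): e=[30,-8,14] → .
    (3,3)@(7, 7): e=[42,-16,10] → .
    (0,4)@(1, 9): e=[54,0,-18] → .  [on edge]
  covered (4 px):
    . . . . . X X .
    . . . . X . . .
    . . . X . . . .
    . . . . . . . .
    . . . . . . . .
    . . . . . . . .
T3:
  2·area = 60
  edge (14, 10)→(0, 8): d=(-14,-2) top-left  bias=+0
  edge (0, 8)→(2, 4): d=(2,-4) top-left  bias=+0
  edge (2, 4)→(14, 10): d=(12,6) right/bottom  bias=-1
    (1,2)@(3, 5): e=[48,6,6] → X
    (2,2)@(5, 5): e=[52,14,-6] → .
    (0,3)@(1, 7): e=[16,2,42] → X
    (2,3)@(5, 7): e=[24,18,18] → X
    (3,3)@(7, 7): e=[28,26,6] → X
    (4,3)@(9, 7): e=[32,34,-6] → .
    (0,4)@(1, 9): e=[-12,6,66] → .
    (1,4)@(3, 9): e=[-8,14,54] → .
    (2,4)@(5, 9): e=[-4,22,42] → .
    (3,4)@(7, 9): e=[0,30,30] → X  [on edge]
    (4,4)@(9, 9): e=[4,38,18] → X
    (5,4)@(11, 9): e=[8,46,6] → X
  covered (8 px):
    . . . . . . . .
    . . . . . . . .
    . X . . . . . .
    X X X X . . . .
    . . . X X X . .
    . . . . . . . .

Z-buffer (winner per pixel, '.' = empty):
  . . . . . 2 2 .
  . . . 1 2 . . .
  . 3 . 2 . . . .
  3 3 3 3 . . . .
  . . . 3 3 3 . .
  . . . . . . . .

Final: 2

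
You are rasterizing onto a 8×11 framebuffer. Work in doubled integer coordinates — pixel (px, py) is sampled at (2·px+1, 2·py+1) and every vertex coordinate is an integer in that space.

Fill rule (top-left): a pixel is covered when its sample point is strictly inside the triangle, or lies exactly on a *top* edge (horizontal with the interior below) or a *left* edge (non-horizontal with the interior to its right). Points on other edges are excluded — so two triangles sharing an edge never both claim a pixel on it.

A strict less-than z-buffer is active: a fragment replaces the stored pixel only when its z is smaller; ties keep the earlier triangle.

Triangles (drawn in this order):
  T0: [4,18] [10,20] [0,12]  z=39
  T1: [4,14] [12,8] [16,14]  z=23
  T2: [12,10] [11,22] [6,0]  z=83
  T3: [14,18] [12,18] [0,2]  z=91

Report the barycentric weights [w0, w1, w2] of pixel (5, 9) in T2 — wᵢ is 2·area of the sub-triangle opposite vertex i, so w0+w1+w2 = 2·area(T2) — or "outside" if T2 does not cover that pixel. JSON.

T0:
  2·area = 28  (B↔C swapped to make it positive)
  edge (4, 18)→(0, 12): d=(-4,-6) top-left  bias=+0
  edge (0, 12)→(10, 20): d=(10,8) right/bottom  bias=-1
  edge (10, 20)→(4, 18): d=(-6,-2) top-left  bias=+0
    (0,6)@(1, 13): e=[2,2,24] → #
    (1,6)@(3, 13): e=[14,-14,28] → ·
    (0,7)@(1, 15): e=[-6,22,12] → ·
    (1,7)@(3, 15): e=[6,6,16] → #
    (2,7)@(5, 15): e=[18,-10,20] → ·
    (0,8)@(1, 17): e=[-14,42,0] → ·  [on edge]
    (1,8)@(3, 17): e=[-2,26,4] → ·
    (2,8)@(5, 17): e=[10,10,8] → #
    (3,8)@(7, 17): e=[22,-6,12] → ·
    (2,9)@(5, 19): e=[2,30,-4] → ·
    (3,9)@(7, 19): e=[14,14,0] → #  [on edge]
    (4,9)@(9, 19): e=[26,-2,4] → ·
    (6,10)@(13, 21): e=[42,-14,0] → ·  [on edge]
  covered (4 px):
    · · · · · · · ·
    · · · · · · · ·
    · · · · · · · ·
    · · · · · · · ·
    · · · · · · · ·
    · · · · · · · ·
    # · · · · · · ·
    · # · · · · · ·
    · · # · · · · ·
    · · · # · · · ·
    · · · · · · · ·
T1:
  2·area = 72
  edge (4, 14)→(12, 8): d=(8,-6) top-left  bias=+0
  edge (12, 8)→(16, 14): d=(4,6) right/bottom  bias=-1
  edge (16, 14)→(4, 14): d=(-12,0) right/bottom  bias=-1
    (5,4)@(11, 9): e=[2,10,60] → #
    (6,4)@(13, 9): e=[14,-2,60] → ·
    (4,5)@(9, 11): e=[6,30,36] → #
    (6,5)@(13, 11): e=[30,6,36] → #
    (7,5)@(15, 11): e=[42,-6,36] → ·
    (3,6)@(7, 13): e=[10,50,12] → #
    (7,6)@(15, 13): e=[58,2,12] → #
    (3,7)@(7, 15): e=[26,58,-12] → ·
    (4,7)@(9, 15): e=[38,46,-12] → ·
    (5,7)@(11, 15): e=[50,34,-12] → ·
    (6,7)@(13, 15): e=[62,22,-12] → ·
    (7,7)@(15, 15): e=[74,10,-12] → ·
  covered (9 px):
    · · · · · · · ·
    · · · · · · · ·
    · · · · · · · ·
    · · · · · · · ·
    · · · · · # · ·
    · · · · # # # ·
    · · · # # # # #
    · · · · · · · ·
    · · · · · · · ·
    · · · · · · · ·
    · · · · · · · ·
T2:
  2·area = 82
  edge (12, 10)→(11, 22): d=(-1,12) right/bottom  bias=-1
  edge (11, 22)→(6, 0): d=(-5,-22) top-left  bias=+0
  edge (6, 0)→(12, 10): d=(6,10) right/bottom  bias=-1
    (3,1)@(7, 3): e=[67,7,8] → #
    (4,1)@(9, 3): e=[43,51,-12] → ·
    (3,2)@(7, 5): e=[65,-3,20] → ·
    (4,2)@(9, 5): e=[41,41,0] → ·  [on edge]
    (4,3)@(9, 7): e=[39,31,12] → #
    (5,3)@(11, 7): e=[15,75,-8] → ·
    (4,4)@(9, 9): e=[37,21,24] → #
    (5,4)@(11, 9): e=[13,65,4] → #
    (6,4)@(13, 9): e=[-11,109,-16] → ·
    (4,5)@(9, 11): e=[35,11,36] → #
    (6,5)@(13, 11): e=[-13,99,-4] → ·
    (4,6)@(9, 13): e=[33,1,48] → #
    (7,7)@(15, 15): e=[-41,123,0] → ·  [on edge]
  covered (12 px):
    · · · · · · · ·
    · · · # · · · ·
    · · · · · · · ·
    · · · · # · · ·
    · · · · # # · ·
    · · · · # # · ·
    · · · · # # · ·
    · · · · · # · ·
    · · · · · # · ·
    · · · · · # · ·
    · · · · · # · ·
T3:
  2·area = 32
  edge (14, 18)→(12, 18): d=(-2,0) right/bottom  bias=-1
  edge (12, 18)→(0, 2): d=(-12,-16) top-left  bias=+0
  edge (0, 2)→(14, 18): d=(14,16) right/bottom  bias=-1
    (3,5)@(7, 11): e=[14,4,14] → #
    (4,5)@(9, 11): e=[14,36,-18] → ·
    (3,6)@(7, 13): e=[10,-20,42] → ·
    (4,6)@(9, 13): e=[10,12,10] → #
    (5,6)@(11, 13): e=[10,44,-22] → ·
    (4,7)@(9, 15): e=[6,-12,38] → ·
    (5,7)@(11, 15): e=[6,20,6] → #
    (6,7)@(13, 15): e=[6,52,-26] → ·
    (5,8)@(11, 17): e=[2,-4,34] → ·
    (6,8)@(13, 17): e=[2,28,2] → #
    (7,8)@(15, 17): e=[2,60,-30] → ·
    (6,9)@(13, 19): e=[-2,4,30] → ·
  covered (4 px):
    · · · · · · · ·
    · · · · · · · ·
    · · · · · · · ·
    · · · · · · · ·
    · · · · · · · ·
    · · · # · · · ·
    · · · · # · · ·
    · · · · · # · ·
    · · · · · · # ·
    · · · · · · · ·
    · · · · · · · ·

Answer: [15,64,3]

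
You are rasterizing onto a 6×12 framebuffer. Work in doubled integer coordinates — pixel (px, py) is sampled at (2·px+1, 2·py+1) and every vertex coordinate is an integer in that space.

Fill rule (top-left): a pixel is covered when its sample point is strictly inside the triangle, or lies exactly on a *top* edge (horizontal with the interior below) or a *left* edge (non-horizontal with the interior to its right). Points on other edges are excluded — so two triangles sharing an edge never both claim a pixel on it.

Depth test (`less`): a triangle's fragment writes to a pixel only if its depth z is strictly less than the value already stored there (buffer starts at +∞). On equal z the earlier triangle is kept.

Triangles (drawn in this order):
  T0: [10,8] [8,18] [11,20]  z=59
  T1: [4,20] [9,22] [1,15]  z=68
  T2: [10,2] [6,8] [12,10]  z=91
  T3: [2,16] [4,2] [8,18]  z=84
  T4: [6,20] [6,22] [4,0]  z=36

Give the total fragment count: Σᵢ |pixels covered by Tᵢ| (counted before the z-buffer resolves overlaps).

T0:
  2·area = 34  (B↔C swapped to make it positive)
  edge (10, 8)→(11, 20): d=(1,12) right/bottom  bias=-1
  edge (11, 20)→(8, 18): d=(-3,-2) top-left  bias=+0
  edge (8, 18)→(10, 8): d=(2,-10) top-left  bias=+0
    (5,1)@(11, 3): e=[-17,51,0] → ·  [on edge]
    (4,6)@(9, 13): e=[17,17,0] → #  [on edge]
    (5,6)@(11, 13): e=[-7,21,20] → ·
    (4,7)@(9, 15): e=[19,11,4] → #
    (5,7)@(11, 15): e=[-5,15,24] → ·
    (4,8)@(9, 17): e=[21,5,8] → #
    (5,8)@(11, 17): e=[-3,9,28] → ·
    (4,9)@(9, 19): e=[23,-1,12] → ·
    (3,11)@(7, 23): e=[51,-17,0] → ·  [on edge]
  covered (3 px):
    · · · · · ·
    · · · · · ·
    · · · · · ·
    · · · · · ·
    · · · · · ·
    · · · · · ·
    · · · · # ·
    · · · · # ·
    · · · · # ·
    · · · · · ·
    · · · · · ·
    · · · · · ·
T1:
  2·area = 19  (B↔C swapped to make it positive)
  edge (4, 20)→(1, 15): d=(-3,-5) top-left  bias=+0
  edge (1, 15)→(9, 22): d=(8,7) right/bottom  bias=-1
  edge (9, 22)→(4, 20): d=(-5,-2) top-left  bias=+0
    (0,7)@(1, 15): e=[0,0,19] → ·  [on edge]
    (1,8)@(3, 17): e=[4,2,13] → #
    (2,8)@(5, 17): e=[14,-12,17] → ·
    (1,9)@(3, 19): e=[-2,18,3] → ·
    (2,9)@(5, 19): e=[8,4,7] → #
    (3,9)@(7, 19): e=[18,-10,11] → ·
    (2,10)@(5, 21): e=[2,20,-3] → ·
    (3,10)@(7, 21): e=[12,6,1] → #
    (4,10)@(9, 21): e=[22,-8,5] → ·
    (3,11)@(7, 23): e=[6,22,-9] → ·
  covered (3 px):
    · · · · · ·
    · · · · · ·
    · · · · · ·
    · · · · · ·
    · · · · · ·
    · · · · · ·
    · · · · · ·
    · · · · · ·
    · # · · · ·
    · · # · · ·
    · · · # · ·
    · · · · · ·
T2:
  2·area = 44  (B↔C swapped to make it positive)
  edge (10, 2)→(12, 10): d=(2,8) right/bottom  bias=-1
  edge (12, 10)→(6, 8): d=(-6,-2) top-left  bias=+0
  edge (6, 8)→(10, 2): d=(4,-6) top-left  bias=+0
    (4,2)@(9, 5): e=[14,24,6] → #
    (5,2)@(11, 5): e=[-2,28,18] → ·
    (1,3)@(3, 7): e=[66,0,-22] → ·  [on edge]
    (3,3)@(7, 7): e=[34,8,2] → #
    (5,3)@(11, 7): e=[2,16,26] → #
    (3,4)@(7, 9): e=[38,-4,10] → ·
    (4,4)@(9, 9): e=[22,0,22] → #  [on edge]
    (4,5)@(9, 11): e=[26,-12,30] → ·
    (5,5)@(11, 11): e=[10,-8,42] → ·
  covered (6 px):
    · · · · · ·
    · · · · · ·
    · · · · # ·
    · · · # # #
    · · · · # #
    · · · · · ·
    · · · · · ·
    · · · · · ·
    · · · · · ·
    · · · · · ·
    · · · · · ·
    · · · · · ·
T3:
  2·area = 88
  edge (2, 16)→(4, 2): d=(2,-14) top-left  bias=+0
  edge (4, 2)→(8, 18): d=(4,16) right/bottom  bias=-1
  edge (8, 18)→(2, 16): d=(-6,-2) top-left  bias=+0
    (2,3)@(5, 7): e=[24,4,60] → #
    (3,3)@(7, 7): e=[52,-28,64] → ·
    (1,4)@(3, 9): e=[0,44,44] → #  [on edge]
    (3,4)@(7, 9): e=[56,-20,52] → ·
    (1,5)@(3, 11): e=[4,52,32] → #
    (3,5)@(7, 11): e=[60,-12,40] → ·
    (1,6)@(3, 13): e=[8,60,20] → #
    (3,6)@(7, 13): e=[64,-4,28] → ·
    (1,7)@(3, 15): e=[12,68,8] → #
    (3,7)@(7, 15): e=[68,4,16] → #
    (4,7)@(9, 15): e=[96,-28,20] → ·
    (1,8)@(3, 17): e=[16,76,-4] → ·
    (2,8)@(5, 17): e=[44,44,0] → #  [on edge]
    (5,9)@(11, 19): e=[132,-44,0] → ·  [on edge]
    (0,11)@(1, 23): e=[0,132,-44] → ·  [on edge]
  covered (12 px):
    · · · · · ·
    · · · · · ·
    · · · · · ·
    · · # · · ·
    · # # · · ·
    · # # · · ·
    · # # · · ·
    · # # # · ·
    · · # # · ·
    · · · · · ·
    · · · · · ·
    · · · · · ·
T4:
  2·area = 4
  edge (6, 20)→(6, 22): d=(0,2) right/bottom  bias=-1
  edge (6, 22)→(4, 0): d=(-2,-22) top-left  bias=+0
  edge (4, 0)→(6, 20): d=(2,20) right/bottom  bias=-1
    (2,5)@(5, 11): e=[2,0,2] → #  [on edge]
    (3,5)@(7, 11): e=[-2,44,-38] → ·
    (2,6)@(5, 13): e=[2,-4,6] → ·
  covered (1 px):
    · · · · · ·
    · · · · · ·
    · · · · · ·
    · · · · · ·
    · · · · · ·
    · · # · · ·
    · · · · · ·
    · · · · · ·
    · · · · · ·
    · · · · · ·
    · · · · · ·
    · · · · · ·

Final: 25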